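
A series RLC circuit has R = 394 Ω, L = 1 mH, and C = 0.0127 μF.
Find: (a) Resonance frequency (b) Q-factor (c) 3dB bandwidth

Step 1 — Resonance: ω₀ = 1/√(LC) = 1/√(0.001·1.27e-08) = 2.806e+05 rad/s.
Step 2 — f₀ = ω₀/(2π) = 4.466e+04 Hz.
Step 3 — Series Q: Q = ω₀L/R = 2.806e+05·0.001/394 = 0.7122.
Step 4 — Bandwidth: Δω = ω₀/Q = 3.94e+05 rad/s; BW = Δω/(2π) = 6.271e+04 Hz.

(a) f₀ = 4.466e+04 Hz  (b) Q = 0.7122  (c) BW = 6.271e+04 Hz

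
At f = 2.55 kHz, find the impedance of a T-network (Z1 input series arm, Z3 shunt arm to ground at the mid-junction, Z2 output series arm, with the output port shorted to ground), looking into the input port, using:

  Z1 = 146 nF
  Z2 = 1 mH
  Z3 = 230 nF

Step 1 — Angular frequency: ω = 2π·f = 2π·2550 = 1.602e+04 rad/s.
Step 2 — Component impedances:
  Z1: Z = 1/(jωC) = -j/(ω·C) = 0 - j427.5 Ω
  Z2: Z = jωL = j·1.602e+04·0.001 = 0 + j16.02 Ω
  Z3: Z = 1/(jωC) = -j/(ω·C) = 0 - j271.4 Ω
Step 3 — With the output port shorted to ground, the output series arm Z2 runs from the junction to ground; the shunt arm Z3 also runs from the junction to ground. They appear in parallel: Z3 || Z2 = 0 + j17.03 Ω.
Step 4 — Series with input arm Z1: Z_in = Z1 + (Z3 || Z2) = 0 - j410.5 Ω = 410.5∠-90.0° Ω.

Z = 0 - j410.5 Ω = 410.5∠-90.0° Ω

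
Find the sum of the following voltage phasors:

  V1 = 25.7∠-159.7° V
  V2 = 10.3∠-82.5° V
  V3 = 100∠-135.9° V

Step 1 — Convert each phasor to rectangular form:
  V1 = 25.7·(cos(-159.7°) + j·sin(-159.7°)) = -24.1 - j8.916 V
  V2 = 10.3·(cos(-82.5°) + j·sin(-82.5°)) = 1.344 - j10.21 V
  V3 = 100·(cos(-135.9°) + j·sin(-135.9°)) = -71.81 - j69.59 V
Step 2 — Sum components: V_total = -94.57 - j88.72 V.
Step 3 — Convert to polar: |V_total| = 129.7 V, ∠V_total = -136.8°.

V_total = 129.7∠-136.8° V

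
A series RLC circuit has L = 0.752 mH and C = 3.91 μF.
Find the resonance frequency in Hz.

Step 1 — Resonance condition Im(Z)=0 gives ω₀ = 1/√(LC).
Step 2 — ω₀ = 1/√(0.000752·3.91e-06) = 1.844e+04 rad/s.
Step 3 — f₀ = ω₀/(2π) = 2935 Hz.

f₀ = 2935 Hz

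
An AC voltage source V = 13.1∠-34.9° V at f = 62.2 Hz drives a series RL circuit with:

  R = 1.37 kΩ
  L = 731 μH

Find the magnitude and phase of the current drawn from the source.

Step 1 — Angular frequency: ω = 2π·f = 2π·62.2 = 390.8 rad/s.
Step 2 — Component impedances:
  R: Z = R = 1370 Ω
  L: Z = jωL = j·390.8·0.000731 = 0 + j0.2857 Ω
Step 3 — Series combination: Z_total = R + L = 1370 + j0.2857 Ω = 1370∠0.0° Ω.
Step 4 — Source phasor: V = 13.1∠-34.9° V = 10.74 - j7.495 V.
Step 5 — Ohm's law: I = V / Z_total = (10.74 - j7.495) / (1370 + j0.2857) = 0.007841 - j0.005473 A.
Step 6 — Convert to polar: |I| = 0.009562 A, ∠I = -34.9°.

I = 0.009562∠-34.9° A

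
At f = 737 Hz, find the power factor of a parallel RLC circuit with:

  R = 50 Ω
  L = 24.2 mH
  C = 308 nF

Step 1 — Angular frequency: ω = 2π·f = 2π·737 = 4631 rad/s.
Step 2 — Component impedances:
  R: Z = R = 50 Ω
  L: Z = jωL = j·4631·0.0242 = 0 + j112.1 Ω
  C: Z = 1/(jωC) = -j/(ω·C) = 0 - j701.1 Ω
Step 3 — Parallel combination: 1/Z_total = 1/R + 1/L + 1/C; Z_total = 43.84 + j16.43 Ω = 46.82∠20.5° Ω.
Step 4 — Power factor: PF = cos(φ) = Re(Z)/|Z| = 43.84/46.82 = 0.9364.
Step 5 — Type: Im(Z) = 16.43 ⇒ lagging (phase φ = 20.5°).

PF = 0.9364 (lagging, φ = 20.5°)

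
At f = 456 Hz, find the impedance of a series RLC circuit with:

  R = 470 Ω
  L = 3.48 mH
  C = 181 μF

Step 1 — Angular frequency: ω = 2π·f = 2π·456 = 2865 rad/s.
Step 2 — Component impedances:
  R: Z = R = 470 Ω
  L: Z = jωL = j·2865·0.00348 = 0 + j9.971 Ω
  C: Z = 1/(jωC) = -j/(ω·C) = 0 - j1.928 Ω
Step 3 — Series combination: Z_total = R + L + C = 470 + j8.042 Ω = 470.1∠1.0° Ω.

Z = 470 + j8.042 Ω = 470.1∠1.0° Ω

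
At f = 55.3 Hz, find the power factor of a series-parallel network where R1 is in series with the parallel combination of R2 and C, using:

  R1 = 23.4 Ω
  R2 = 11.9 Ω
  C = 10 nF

Step 1 — Angular frequency: ω = 2π·f = 2π·55.3 = 347.5 rad/s.
Step 2 — Component impedances:
  R1: Z = R = 23.4 Ω
  R2: Z = R = 11.9 Ω
  C: Z = 1/(jωC) = -j/(ω·C) = 0 - j2.878e+05 Ω
Step 3 — Parallel branch: R2 || C = 1/(1/R2 + 1/C) = 11.9 - j0.000492 Ω.
Step 4 — Series with R1: Z_total = R1 + (R2 || C) = 35.3 - j0.000492 Ω = 35.3∠-0.0° Ω.
Step 5 — Power factor: PF = cos(φ) = Re(Z)/|Z| = 35.3/35.3 = 1.
Step 6 — Type: Im(Z) = -0.000492 ⇒ leading (phase φ = -0.0°).

PF = 1 (leading, φ = -0.0°)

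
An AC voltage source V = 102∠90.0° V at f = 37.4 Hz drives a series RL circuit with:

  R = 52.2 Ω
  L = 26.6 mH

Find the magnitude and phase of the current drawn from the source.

Step 1 — Angular frequency: ω = 2π·f = 2π·37.4 = 235 rad/s.
Step 2 — Component impedances:
  R: Z = R = 52.2 Ω
  L: Z = jωL = j·235·0.0266 = 0 + j6.251 Ω
Step 3 — Series combination: Z_total = R + L = 52.2 + j6.251 Ω = 52.57∠6.8° Ω.
Step 4 — Source phasor: V = 102∠90.0° V = 0 + j102 V.
Step 5 — Ohm's law: I = V / Z_total = (0 + j102) / (52.2 + j6.251) = 0.2307 + j1.926 A.
Step 6 — Convert to polar: |I| = 1.94 A, ∠I = 83.2°.

I = 1.94∠83.2° A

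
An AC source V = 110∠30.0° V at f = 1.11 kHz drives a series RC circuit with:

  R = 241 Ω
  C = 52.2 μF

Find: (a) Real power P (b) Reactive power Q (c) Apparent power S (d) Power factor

Step 1 — Angular frequency: ω = 2π·f = 2π·1110 = 6974 rad/s.
Step 2 — Component impedances:
  R: Z = R = 241 Ω
  C: Z = 1/(jωC) = -j/(ω·C) = 0 - j2.747 Ω
Step 3 — Series combination: Z_total = R + C = 241 - j2.747 Ω = 241∠-0.7° Ω.
Step 4 — Source phasor: V = 110∠30.0° V = 95.26 + j55 V.
Step 5 — Current: I = V / Z = 0.3926 + j0.2327 A = 0.4564∠30.7° A.
Step 6 — Complex power: S = V·I* = 50.2 - j0.5722 VA.
Step 7 — Real power: P = Re(S) = 50.2 W.
Step 8 — Reactive power: Q = Im(S) = -0.5722 VAR.
Step 9 — Apparent power: |S| = 50.2 VA.
Step 10 — Power factor: PF = P/|S| = 0.9999 (leading).

(a) P = 50.2 W  (b) Q = -0.5722 VAR  (c) S = 50.2 VA  (d) PF = 0.9999 (leading)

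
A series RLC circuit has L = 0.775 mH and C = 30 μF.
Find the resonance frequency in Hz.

Step 1 — Resonance condition Im(Z)=0 gives ω₀ = 1/√(LC).
Step 2 — ω₀ = 1/√(0.000775·3e-05) = 6558 rad/s.
Step 3 — f₀ = ω₀/(2π) = 1044 Hz.

f₀ = 1044 Hz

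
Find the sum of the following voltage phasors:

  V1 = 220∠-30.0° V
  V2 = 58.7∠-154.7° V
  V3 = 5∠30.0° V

Step 1 — Convert each phasor to rectangular form:
  V1 = 220·(cos(-30.0°) + j·sin(-30.0°)) = 190.5 - j110 V
  V2 = 58.7·(cos(-154.7°) + j·sin(-154.7°)) = -53.07 - j25.09 V
  V3 = 5·(cos(30.0°) + j·sin(30.0°)) = 4.33 + j2.5 V
Step 2 — Sum components: V_total = 141.8 - j132.6 V.
Step 3 — Convert to polar: |V_total| = 194.1 V, ∠V_total = -43.1°.

V_total = 194.1∠-43.1° V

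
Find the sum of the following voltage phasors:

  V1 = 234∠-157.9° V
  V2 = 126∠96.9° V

Step 1 — Convert each phasor to rectangular form:
  V1 = 234·(cos(-157.9°) + j·sin(-157.9°)) = -216.8 - j88.04 V
  V2 = 126·(cos(96.9°) + j·sin(96.9°)) = -15.14 + j125.1 V
Step 2 — Sum components: V_total = -231.9 + j37.05 V.
Step 3 — Convert to polar: |V_total| = 234.9 V, ∠V_total = 170.9°.

V_total = 234.9∠170.9° V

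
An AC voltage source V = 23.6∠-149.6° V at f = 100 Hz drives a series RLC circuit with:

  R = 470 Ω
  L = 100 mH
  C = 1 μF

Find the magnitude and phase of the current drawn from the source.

Step 1 — Angular frequency: ω = 2π·f = 2π·100 = 628.3 rad/s.
Step 2 — Component impedances:
  R: Z = R = 470 Ω
  L: Z = jωL = j·628.3·0.1 = 0 + j62.83 Ω
  C: Z = 1/(jωC) = -j/(ω·C) = 0 - j1592 Ω
Step 3 — Series combination: Z_total = R + L + C = 470 - j1529 Ω = 1599∠-72.9° Ω.
Step 4 — Source phasor: V = 23.6∠-149.6° V = -20.36 - j11.94 V.
Step 5 — Ohm's law: I = V / Z_total = (-20.36 - j11.94) / (470 - j1529) = 0.003397 - j0.01436 A.
Step 6 — Convert to polar: |I| = 0.01476 A, ∠I = -76.7°.

I = 0.01476∠-76.7° A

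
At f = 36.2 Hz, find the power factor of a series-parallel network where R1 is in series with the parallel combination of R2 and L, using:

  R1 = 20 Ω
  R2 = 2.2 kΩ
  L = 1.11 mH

Step 1 — Angular frequency: ω = 2π·f = 2π·36.2 = 227.5 rad/s.
Step 2 — Component impedances:
  R1: Z = R = 20 Ω
  R2: Z = R = 2200 Ω
  L: Z = jωL = j·227.5·0.00111 = 0 + j0.2525 Ω
Step 3 — Parallel branch: R2 || L = 1/(1/R2 + 1/L) = 2.897e-05 + j0.2525 Ω.
Step 4 — Series with R1: Z_total = R1 + (R2 || L) = 20 + j0.2525 Ω = 20∠0.7° Ω.
Step 5 — Power factor: PF = cos(φ) = Re(Z)/|Z| = 20/20.002 = 0.9999.
Step 6 — Type: Im(Z) = 0.2525 ⇒ lagging (phase φ = 0.7°).

PF = 0.9999 (lagging, φ = 0.7°)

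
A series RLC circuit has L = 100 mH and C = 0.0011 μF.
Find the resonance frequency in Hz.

Step 1 — Resonance condition Im(Z)=0 gives ω₀ = 1/√(LC).
Step 2 — ω₀ = 1/√(0.1·1.1e-09) = 9.535e+04 rad/s.
Step 3 — f₀ = ω₀/(2π) = 1.517e+04 Hz.

f₀ = 1.517e+04 Hz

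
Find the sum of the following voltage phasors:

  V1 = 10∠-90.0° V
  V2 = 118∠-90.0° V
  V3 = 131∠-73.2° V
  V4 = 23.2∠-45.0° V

Step 1 — Convert each phasor to rectangular form:
  V1 = 10·(cos(-90.0°) + j·sin(-90.0°)) = 0 - j10 V
  V2 = 118·(cos(-90.0°) + j·sin(-90.0°)) = 0 - j118 V
  V3 = 131·(cos(-73.2°) + j·sin(-73.2°)) = 37.86 - j125.4 V
  V4 = 23.2·(cos(-45.0°) + j·sin(-45.0°)) = 16.4 - j16.4 V
Step 2 — Sum components: V_total = 54.27 - j269.8 V.
Step 3 — Convert to polar: |V_total| = 275.2 V, ∠V_total = -78.6°.

V_total = 275.2∠-78.6° V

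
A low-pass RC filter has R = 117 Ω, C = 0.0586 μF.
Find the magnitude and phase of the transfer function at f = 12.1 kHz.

Step 1 — Angular frequency: ω = 2π·1.21e+04 = 7.603e+04 rad/s.
Step 2 — Transfer function: H(jω) = 1/(1 + jωRC).
Step 3 — Denominator: 1 + jωRC = 1 + j·7.603e+04·117·5.86e-08 = 1 + j0.5213.
Step 4 — H = 0.7863 - j0.4099.
Step 5 — Magnitude: |H| = 0.8868 (-1.0 dB); phase: φ = -27.5°.

|H| = 0.8868 (-1.0 dB), φ = -27.5°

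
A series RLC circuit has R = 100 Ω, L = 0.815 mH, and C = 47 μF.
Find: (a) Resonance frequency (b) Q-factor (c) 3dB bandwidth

Step 1 — Resonance: ω₀ = 1/√(LC) = 1/√(0.000815·4.7e-05) = 5109 rad/s.
Step 2 — f₀ = ω₀/(2π) = 813.2 Hz.
Step 3 — Series Q: Q = ω₀L/R = 5109·0.000815/100 = 0.04164.
Step 4 — Bandwidth: Δω = ω₀/Q = 1.227e+05 rad/s; BW = Δω/(2π) = 1.953e+04 Hz.

(a) f₀ = 813.2 Hz  (b) Q = 0.04164  (c) BW = 1.953e+04 Hz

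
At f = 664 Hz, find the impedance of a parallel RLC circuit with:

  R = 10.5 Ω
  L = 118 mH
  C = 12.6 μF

Step 1 — Angular frequency: ω = 2π·f = 2π·664 = 4172 rad/s.
Step 2 — Component impedances:
  R: Z = R = 10.5 Ω
  L: Z = jωL = j·4172·0.118 = 0 + j492.3 Ω
  C: Z = 1/(jωC) = -j/(ω·C) = 0 - j19.02 Ω
Step 3 — Parallel combination: 1/Z_total = 1/R + 1/L + 1/C; Z_total = 8.193 - j4.348 Ω = 9.275∠-28.0° Ω.

Z = 8.193 - j4.348 Ω = 9.275∠-28.0° Ω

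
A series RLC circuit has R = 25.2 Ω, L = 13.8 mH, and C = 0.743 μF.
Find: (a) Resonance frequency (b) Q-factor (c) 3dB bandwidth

Step 1 — Resonance: ω₀ = 1/√(LC) = 1/√(0.0138·7.43e-07) = 9876 rad/s.
Step 2 — f₀ = ω₀/(2π) = 1572 Hz.
Step 3 — Series Q: Q = ω₀L/R = 9876·0.0138/25.2 = 5.408.
Step 4 — Bandwidth: Δω = ω₀/Q = 1826 rad/s; BW = Δω/(2π) = 290.6 Hz.

(a) f₀ = 1572 Hz  (b) Q = 5.408  (c) BW = 290.6 Hz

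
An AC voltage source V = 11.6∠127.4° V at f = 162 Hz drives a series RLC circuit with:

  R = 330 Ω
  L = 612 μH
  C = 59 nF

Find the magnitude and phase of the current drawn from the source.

Step 1 — Angular frequency: ω = 2π·f = 2π·162 = 1018 rad/s.
Step 2 — Component impedances:
  R: Z = R = 330 Ω
  L: Z = jωL = j·1018·0.000612 = 0 + j0.6229 Ω
  C: Z = 1/(jωC) = -j/(ω·C) = 0 - j1.665e+04 Ω
Step 3 — Series combination: Z_total = R + L + C = 330 - j1.665e+04 Ω = 1.665e+04∠-88.9° Ω.
Step 4 — Source phasor: V = 11.6∠127.4° V = -7.046 + j9.215 V.
Step 5 — Ohm's law: I = V / Z_total = (-7.046 + j9.215) / (330 - j1.665e+04) = -0.0005616 - j0.000412 A.
Step 6 — Convert to polar: |I| = 0.0006965 A, ∠I = -143.7°.

I = 0.0006965∠-143.7° A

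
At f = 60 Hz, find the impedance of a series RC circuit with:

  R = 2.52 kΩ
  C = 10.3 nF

Step 1 — Angular frequency: ω = 2π·f = 2π·60 = 377 rad/s.
Step 2 — Component impedances:
  R: Z = R = 2520 Ω
  C: Z = 1/(jωC) = -j/(ω·C) = 0 - j2.575e+05 Ω
Step 3 — Series combination: Z_total = R + C = 2520 - j2.575e+05 Ω = 2.575e+05∠-89.4° Ω.

Z = 2520 - j2.575e+05 Ω = 2.575e+05∠-89.4° Ω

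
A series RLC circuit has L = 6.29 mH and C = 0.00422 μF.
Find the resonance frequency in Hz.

Step 1 — Resonance condition Im(Z)=0 gives ω₀ = 1/√(LC).
Step 2 — ω₀ = 1/√(0.00629·4.22e-09) = 1.941e+05 rad/s.
Step 3 — f₀ = ω₀/(2π) = 3.089e+04 Hz.

f₀ = 3.089e+04 Hz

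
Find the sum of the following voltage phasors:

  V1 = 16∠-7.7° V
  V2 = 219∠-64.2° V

Step 1 — Convert each phasor to rectangular form:
  V1 = 16·(cos(-7.7°) + j·sin(-7.7°)) = 15.86 - j2.144 V
  V2 = 219·(cos(-64.2°) + j·sin(-64.2°)) = 95.32 - j197.2 V
Step 2 — Sum components: V_total = 111.2 - j199.3 V.
Step 3 — Convert to polar: |V_total| = 228.2 V, ∠V_total = -60.8°.

V_total = 228.2∠-60.8° V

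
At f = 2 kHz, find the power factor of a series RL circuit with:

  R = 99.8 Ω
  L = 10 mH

Step 1 — Angular frequency: ω = 2π·f = 2π·2000 = 1.257e+04 rad/s.
Step 2 — Component impedances:
  R: Z = R = 99.8 Ω
  L: Z = jωL = j·1.257e+04·0.01 = 0 + j125.7 Ω
Step 3 — Series combination: Z_total = R + L = 99.8 + j125.7 Ω = 160.5∠51.5° Ω.
Step 4 — Power factor: PF = cos(φ) = Re(Z)/|Z| = 99.8/160.47 = 0.6219.
Step 5 — Type: Im(Z) = 125.7 ⇒ lagging (phase φ = 51.5°).

PF = 0.6219 (lagging, φ = 51.5°)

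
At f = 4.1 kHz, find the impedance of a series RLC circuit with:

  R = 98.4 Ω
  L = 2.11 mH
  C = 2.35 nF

Step 1 — Angular frequency: ω = 2π·f = 2π·4100 = 2.576e+04 rad/s.
Step 2 — Component impedances:
  R: Z = R = 98.4 Ω
  L: Z = jωL = j·2.576e+04·0.00211 = 0 + j54.36 Ω
  C: Z = 1/(jωC) = -j/(ω·C) = 0 - j1.652e+04 Ω
Step 3 — Series combination: Z_total = R + L + C = 98.4 - j1.646e+04 Ω = 1.646e+04∠-89.7° Ω.

Z = 98.4 - j1.646e+04 Ω = 1.646e+04∠-89.7° Ω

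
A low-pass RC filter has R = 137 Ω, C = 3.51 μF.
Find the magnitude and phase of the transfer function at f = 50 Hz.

Step 1 — Angular frequency: ω = 2π·50 = 314.2 rad/s.
Step 2 — Transfer function: H(jω) = 1/(1 + jωRC).
Step 3 — Denominator: 1 + jωRC = 1 + j·314.2·137·3.51e-06 = 1 + j0.1511.
Step 4 — H = 0.9777 - j0.1477.
Step 5 — Magnitude: |H| = 0.9888 (-0.1 dB); phase: φ = -8.6°.

|H| = 0.9888 (-0.1 dB), φ = -8.6°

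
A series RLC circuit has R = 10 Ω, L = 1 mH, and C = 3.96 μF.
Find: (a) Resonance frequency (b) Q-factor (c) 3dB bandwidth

Step 1 — Resonance condition Im(Z)=0 gives ω₀ = 1/√(LC).
Step 2 — ω₀ = 1/√(0.001·3.96e-06) = 1.589e+04 rad/s.
Step 3 — f₀ = ω₀/(2π) = 2529 Hz.
Step 4 — Series Q: Q = ω₀L/R = 1.589e+04·0.001/10 = 1.589.
Step 5 — 3dB bandwidth: Δω = ω₀/Q = 1e+04 rad/s; BW = Δω/(2π) = 1592 Hz.

(a) f₀ = 2529 Hz  (b) Q = 1.589  (c) BW = 1592 Hz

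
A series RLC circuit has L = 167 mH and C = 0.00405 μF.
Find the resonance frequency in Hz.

Step 1 — Resonance condition Im(Z)=0 gives ω₀ = 1/√(LC).
Step 2 — ω₀ = 1/√(0.167·4.05e-09) = 3.845e+04 rad/s.
Step 3 — f₀ = ω₀/(2π) = 6120 Hz.

f₀ = 6120 Hz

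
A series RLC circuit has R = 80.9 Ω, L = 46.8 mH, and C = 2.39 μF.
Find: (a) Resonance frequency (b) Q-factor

Step 1 — Resonance condition Im(Z)=0 gives ω₀ = 1/√(LC).
Step 2 — ω₀ = 1/√(0.0468·2.39e-06) = 2990 rad/s.
Step 3 — f₀ = ω₀/(2π) = 475.9 Hz.
Step 4 — Series Q: Q = ω₀L/R = 2990·0.0468/80.9 = 1.73.

(a) f₀ = 475.9 Hz  (b) Q = 1.73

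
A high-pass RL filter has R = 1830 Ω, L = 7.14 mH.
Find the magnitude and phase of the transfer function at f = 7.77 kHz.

Step 1 — Angular frequency: ω = 2π·7770 = 4.882e+04 rad/s.
Step 2 — Transfer function: H(jω) = jωL/(R + jωL).
Step 3 — Numerator jωL = j·348.6; denominator R + jωL = 1830 + j348.6.
Step 4 — H = 0.03501 + j0.1838.
Step 5 — Magnitude: |H| = 0.1871 (-14.6 dB); phase: φ = 79.2°.

|H| = 0.1871 (-14.6 dB), φ = 79.2°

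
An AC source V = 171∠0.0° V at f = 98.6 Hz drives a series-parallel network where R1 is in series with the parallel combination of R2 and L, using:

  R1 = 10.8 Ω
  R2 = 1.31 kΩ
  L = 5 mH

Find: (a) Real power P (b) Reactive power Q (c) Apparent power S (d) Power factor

Step 1 — Angular frequency: ω = 2π·f = 2π·98.6 = 619.5 rad/s.
Step 2 — Component impedances:
  R1: Z = R = 10.8 Ω
  R2: Z = R = 1310 Ω
  L: Z = jωL = j·619.5·0.005 = 0 + j3.098 Ω
Step 3 — Parallel branch: R2 || L = 1/(1/R2 + 1/L) = 0.007325 + j3.098 Ω.
Step 4 — Series with R1: Z_total = R1 + (R2 || L) = 10.81 + j3.098 Ω = 11.24∠16.0° Ω.
Step 5 — Source phasor: V = 171∠0.0° V = 171 V.
Step 6 — Current: I = V / Z = 14.62 - j4.191 A = 15.21∠-16.0° A.
Step 7 — Complex power: S = V·I* = 2500 + j716.6 VA.
Step 8 — Real power: P = Re(S) = 2500 W.
Step 9 — Reactive power: Q = Im(S) = 716.6 VAR.
Step 10 — Apparent power: |S| = 2601 VA.
Step 11 — Power factor: PF = P/|S| = 0.9613 (lagging).

(a) P = 2500 W  (b) Q = 716.6 VAR  (c) S = 2601 VA  (d) PF = 0.9613 (lagging)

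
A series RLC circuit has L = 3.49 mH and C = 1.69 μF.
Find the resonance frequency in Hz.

Step 1 — Resonance condition Im(Z)=0 gives ω₀ = 1/√(LC).
Step 2 — ω₀ = 1/√(0.00349·1.69e-06) = 1.302e+04 rad/s.
Step 3 — f₀ = ω₀/(2π) = 2072 Hz.

f₀ = 2072 Hz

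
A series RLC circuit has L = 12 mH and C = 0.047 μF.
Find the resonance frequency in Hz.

Step 1 — Resonance condition Im(Z)=0 gives ω₀ = 1/√(LC).
Step 2 — ω₀ = 1/√(0.012·4.7e-08) = 4.211e+04 rad/s.
Step 3 — f₀ = ω₀/(2π) = 6702 Hz.

f₀ = 6702 Hz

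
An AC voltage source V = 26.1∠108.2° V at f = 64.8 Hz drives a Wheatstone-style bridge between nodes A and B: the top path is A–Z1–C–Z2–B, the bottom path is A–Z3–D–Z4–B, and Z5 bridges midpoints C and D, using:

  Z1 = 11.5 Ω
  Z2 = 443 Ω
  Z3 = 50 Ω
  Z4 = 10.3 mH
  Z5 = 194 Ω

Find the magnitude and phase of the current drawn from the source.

Step 1 — Angular frequency: ω = 2π·f = 2π·64.8 = 407.2 rad/s.
Step 2 — Component impedances:
  Z1: Z = R = 11.5 Ω
  Z2: Z = R = 443 Ω
  Z3: Z = R = 50 Ω
  Z4: Z = jωL = j·407.2·0.0103 = 0 + j4.194 Ω
  Z5: Z = R = 194 Ω
Step 3 — Bridge requires nodal analysis (the Z5 bridge couples midpoints C and D, so the two paths cannot be reduced to a simple series/parallel combination). Setting node B to ground and injecting 1 A at node A, the 3-node admittance system at A, C, D solves to V_A = Z_AB = 37.3 + j3.568 Ω = 37.47∠5.5° Ω.
Step 4 — Source phasor: V = 26.1∠108.2° V = -8.152 + j24.79 V.
Step 5 — Ohm's law: I = V / Z_total = (-8.152 + j24.79) / (37.3 + j3.568) = -0.1535 + j0.6794 A.
Step 6 — Convert to polar: |I| = 0.6965 A, ∠I = 102.7°.

I = 0.6965∠102.7° A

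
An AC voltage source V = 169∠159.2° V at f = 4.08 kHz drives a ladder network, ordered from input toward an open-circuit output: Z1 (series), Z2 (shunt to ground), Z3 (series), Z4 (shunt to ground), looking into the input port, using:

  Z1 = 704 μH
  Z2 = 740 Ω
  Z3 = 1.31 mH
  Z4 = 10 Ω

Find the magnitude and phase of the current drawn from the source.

Step 1 — Angular frequency: ω = 2π·f = 2π·4080 = 2.564e+04 rad/s.
Step 2 — Component impedances:
  Z1: Z = jωL = j·2.564e+04·0.000704 = 0 + j18.05 Ω
  Z2: Z = R = 740 Ω
  Z3: Z = jωL = j·2.564e+04·0.00131 = 0 + j33.58 Ω
  Z4: Z = R = 10 Ω
Step 3 — Ladder network (open output): work backward from the far end, alternating series and parallel combinations. Z_in = 11.33 + j50.67 Ω = 51.93∠77.4° Ω.
Step 4 — Source phasor: V = 169∠159.2° V = -158 + j60.01 V.
Step 5 — Ohm's law: I = V / Z_total = (-158 + j60.01) / (11.33 + j50.67) = 0.4642 + j3.221 A.
Step 6 — Convert to polar: |I| = 3.255 A, ∠I = 81.8°.

I = 3.255∠81.8° A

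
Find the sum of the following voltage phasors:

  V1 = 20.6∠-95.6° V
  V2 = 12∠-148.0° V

Step 1 — Convert each phasor to rectangular form:
  V1 = 20.6·(cos(-95.6°) + j·sin(-95.6°)) = -2.01 - j20.5 V
  V2 = 12·(cos(-148.0°) + j·sin(-148.0°)) = -10.18 - j6.359 V
Step 2 — Sum components: V_total = -12.19 - j26.86 V.
Step 3 — Convert to polar: |V_total| = 29.5 V, ∠V_total = -114.4°.

V_total = 29.5∠-114.4° V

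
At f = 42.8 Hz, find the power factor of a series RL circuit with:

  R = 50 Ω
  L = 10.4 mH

Step 1 — Angular frequency: ω = 2π·f = 2π·42.8 = 268.9 rad/s.
Step 2 — Component impedances:
  R: Z = R = 50 Ω
  L: Z = jωL = j·268.9·0.0104 = 0 + j2.797 Ω
Step 3 — Series combination: Z_total = R + L = 50 + j2.797 Ω = 50.08∠3.2° Ω.
Step 4 — Power factor: PF = cos(φ) = Re(Z)/|Z| = 50/50.08 = 0.9984.
Step 5 — Type: Im(Z) = 2.797 ⇒ lagging (phase φ = 3.2°).

PF = 0.9984 (lagging, φ = 3.2°)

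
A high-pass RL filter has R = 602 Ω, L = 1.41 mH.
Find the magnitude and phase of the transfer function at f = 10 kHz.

Step 1 — Angular frequency: ω = 2π·1e+04 = 6.283e+04 rad/s.
Step 2 — Transfer function: H(jω) = jωL/(R + jωL).
Step 3 — Numerator jωL = j·88.59; denominator R + jωL = 602 + j88.59.
Step 4 — H = 0.0212 + j0.144.
Step 5 — Magnitude: |H| = 0.1456 (-16.7 dB); phase: φ = 81.6°.

|H| = 0.1456 (-16.7 dB), φ = 81.6°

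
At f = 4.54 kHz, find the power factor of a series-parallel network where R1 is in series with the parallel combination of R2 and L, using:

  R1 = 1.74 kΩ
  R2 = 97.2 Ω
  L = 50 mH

Step 1 — Angular frequency: ω = 2π·f = 2π·4540 = 2.853e+04 rad/s.
Step 2 — Component impedances:
  R1: Z = R = 1740 Ω
  R2: Z = R = 97.2 Ω
  L: Z = jωL = j·2.853e+04·0.05 = 0 + j1426 Ω
Step 3 — Parallel branch: R2 || L = 1/(1/R2 + 1/L) = 96.75 + j6.593 Ω.
Step 4 — Series with R1: Z_total = R1 + (R2 || L) = 1837 + j6.593 Ω = 1837∠0.2° Ω.
Step 5 — Power factor: PF = cos(φ) = Re(Z)/|Z| = 1837/1837 = 1.
Step 6 — Type: Im(Z) = 6.593 ⇒ lagging (phase φ = 0.2°).

PF = 1 (lagging, φ = 0.2°)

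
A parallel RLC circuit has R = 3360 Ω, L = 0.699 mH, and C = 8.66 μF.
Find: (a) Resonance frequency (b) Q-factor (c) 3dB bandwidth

Step 1 — Resonance: ω₀ = 1/√(LC) = 1/√(0.000699·8.66e-06) = 1.285e+04 rad/s.
Step 2 — f₀ = ω₀/(2π) = 2046 Hz.
Step 3 — Parallel Q: Q = R/(ω₀L) = 3360/(1.285e+04·0.000699) = 374.
Step 4 — Bandwidth: Δω = ω₀/Q = 34.37 rad/s; BW = Δω/(2π) = 5.47 Hz.

(a) f₀ = 2046 Hz  (b) Q = 374  (c) BW = 5.47 Hz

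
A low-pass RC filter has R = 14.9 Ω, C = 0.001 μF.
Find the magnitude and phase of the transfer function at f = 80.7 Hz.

Step 1 — Angular frequency: ω = 2π·80.7 = 507.1 rad/s.
Step 2 — Transfer function: H(jω) = 1/(1 + jωRC).
Step 3 — Denominator: 1 + jωRC = 1 + j·507.1·14.9·1e-09 = 1 + j7.555e-06.
Step 4 — H = 1 - j7.555e-06.
Step 5 — Magnitude: |H| = 1 (-0.0 dB); phase: φ = -0.0°.

|H| = 1 (-0.0 dB), φ = -0.0°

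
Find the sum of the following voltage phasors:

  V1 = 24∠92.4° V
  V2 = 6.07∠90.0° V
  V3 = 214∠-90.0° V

Step 1 — Convert each phasor to rectangular form:
  V1 = 24·(cos(92.4°) + j·sin(92.4°)) = -1.005 + j23.98 V
  V2 = 6.07·(cos(90.0°) + j·sin(90.0°)) = 0 + j6.07 V
  V3 = 214·(cos(-90.0°) + j·sin(-90.0°)) = 0 - j214 V
Step 2 — Sum components: V_total = -1.005 - j184 V.
Step 3 — Convert to polar: |V_total| = 184 V, ∠V_total = -90.3°.

V_total = 184∠-90.3° V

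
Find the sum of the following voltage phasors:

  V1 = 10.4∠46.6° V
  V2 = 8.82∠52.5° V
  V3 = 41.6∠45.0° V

Step 1 — Convert each phasor to rectangular form:
  V1 = 10.4·(cos(46.6°) + j·sin(46.6°)) = 7.146 + j7.556 V
  V2 = 8.82·(cos(52.5°) + j·sin(52.5°)) = 5.369 + j6.997 V
  V3 = 41.6·(cos(45.0°) + j·sin(45.0°)) = 29.42 + j29.42 V
Step 2 — Sum components: V_total = 41.93 + j43.97 V.
Step 3 — Convert to polar: |V_total| = 60.76 V, ∠V_total = 46.4°.

V_total = 60.76∠46.4° V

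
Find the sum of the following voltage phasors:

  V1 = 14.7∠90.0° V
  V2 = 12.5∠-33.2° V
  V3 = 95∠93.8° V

Step 1 — Convert each phasor to rectangular form:
  V1 = 14.7·(cos(90.0°) + j·sin(90.0°)) = 0 + j14.7 V
  V2 = 12.5·(cos(-33.2°) + j·sin(-33.2°)) = 10.46 - j6.845 V
  V3 = 95·(cos(93.8°) + j·sin(93.8°)) = -6.296 + j94.79 V
Step 2 — Sum components: V_total = 4.164 + j102.6 V.
Step 3 — Convert to polar: |V_total| = 102.7 V, ∠V_total = 87.7°.

V_total = 102.7∠87.7° V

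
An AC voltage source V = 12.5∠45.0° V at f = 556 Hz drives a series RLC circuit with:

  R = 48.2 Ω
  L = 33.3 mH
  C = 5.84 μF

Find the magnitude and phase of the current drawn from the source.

Step 1 — Angular frequency: ω = 2π·f = 2π·556 = 3493 rad/s.
Step 2 — Component impedances:
  R: Z = R = 48.2 Ω
  L: Z = jωL = j·3493·0.0333 = 0 + j116.3 Ω
  C: Z = 1/(jωC) = -j/(ω·C) = 0 - j49.02 Ω
Step 3 — Series combination: Z_total = R + L + C = 48.2 + j67.32 Ω = 82.79∠54.4° Ω.
Step 4 — Source phasor: V = 12.5∠45.0° V = 8.839 + j8.839 V.
Step 5 — Ohm's law: I = V / Z_total = (8.839 + j8.839) / (48.2 + j67.32) = 0.149 - j0.02465 A.
Step 6 — Convert to polar: |I| = 0.151 A, ∠I = -9.4°.

I = 0.151∠-9.4° A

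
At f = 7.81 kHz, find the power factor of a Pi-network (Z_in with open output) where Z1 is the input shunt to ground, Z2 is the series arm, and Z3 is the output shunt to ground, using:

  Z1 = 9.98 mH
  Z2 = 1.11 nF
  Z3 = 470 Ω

Step 1 — Angular frequency: ω = 2π·f = 2π·7810 = 4.907e+04 rad/s.
Step 2 — Component impedances:
  Z1: Z = jωL = j·4.907e+04·0.00998 = 0 + j489.7 Ω
  Z2: Z = 1/(jωC) = -j/(ω·C) = 0 - j1.836e+04 Ω
  Z3: Z = R = 470 Ω
Step 3 — With open output, the series arm Z2 and the output shunt Z3 appear in series to ground: Z2 + Z3 = 470 - j1.836e+04 Ω.
Step 4 — Parallel with input shunt Z1: Z_in = Z1 || (Z2 + Z3) = 0.3528 + j503.1 Ω = 503.1∠90.0° Ω.
Step 5 — Power factor: PF = cos(φ) = Re(Z)/|Z| = 0.35279/503.15 = 0.0007012.
Step 6 — Type: Im(Z) = 503.1 ⇒ lagging (phase φ = 90.0°).

PF = 0.0007012 (lagging, φ = 90.0°)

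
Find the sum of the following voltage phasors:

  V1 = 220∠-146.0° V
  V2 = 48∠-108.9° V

Step 1 — Convert each phasor to rectangular form:
  V1 = 220·(cos(-146.0°) + j·sin(-146.0°)) = -182.4 - j123 V
  V2 = 48·(cos(-108.9°) + j·sin(-108.9°)) = -15.55 - j45.41 V
Step 2 — Sum components: V_total = -197.9 - j168.4 V.
Step 3 — Convert to polar: |V_total| = 259.9 V, ∠V_total = -139.6°.

V_total = 259.9∠-139.6° V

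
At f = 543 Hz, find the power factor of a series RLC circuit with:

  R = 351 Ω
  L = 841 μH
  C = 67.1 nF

Step 1 — Angular frequency: ω = 2π·f = 2π·543 = 3412 rad/s.
Step 2 — Component impedances:
  R: Z = R = 351 Ω
  L: Z = jωL = j·3412·0.000841 = 0 + j2.869 Ω
  C: Z = 1/(jωC) = -j/(ω·C) = 0 - j4368 Ω
Step 3 — Series combination: Z_total = R + L + C = 351 - j4365 Ω = 4379∠-85.4° Ω.
Step 4 — Power factor: PF = cos(φ) = Re(Z)/|Z| = 351/4379.4 = 0.08015.
Step 5 — Type: Im(Z) = -4365 ⇒ leading (phase φ = -85.4°).

PF = 0.08015 (leading, φ = -85.4°)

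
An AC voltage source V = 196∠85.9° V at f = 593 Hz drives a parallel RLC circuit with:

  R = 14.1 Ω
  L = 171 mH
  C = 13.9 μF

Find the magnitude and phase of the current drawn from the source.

Step 1 — Angular frequency: ω = 2π·f = 2π·593 = 3726 rad/s.
Step 2 — Component impedances:
  R: Z = R = 14.1 Ω
  L: Z = jωL = j·3726·0.171 = 0 + j637.1 Ω
  C: Z = 1/(jωC) = -j/(ω·C) = 0 - j19.31 Ω
Step 3 — Parallel combination: 1/Z_total = 1/R + 1/L + 1/C; Z_total = 9.391 - j6.65 Ω = 11.51∠-35.3° Ω.
Step 4 — Source phasor: V = 196∠85.9° V = 14.01 + j195.5 V.
Step 5 — Ohm's law: I = V / Z_total = (14.01 + j195.5) / (9.391 - j6.65) = -8.824 + j14.57 A.
Step 6 — Convert to polar: |I| = 17.03 A, ∠I = 121.2°.

I = 17.03∠121.2° A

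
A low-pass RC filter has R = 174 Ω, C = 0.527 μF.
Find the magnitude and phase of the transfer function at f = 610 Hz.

Step 1 — Angular frequency: ω = 2π·610 = 3833 rad/s.
Step 2 — Transfer function: H(jω) = 1/(1 + jωRC).
Step 3 — Denominator: 1 + jωRC = 1 + j·3833·174·5.27e-07 = 1 + j0.3515.
Step 4 — H = 0.8901 - j0.3128.
Step 5 — Magnitude: |H| = 0.9434 (-0.5 dB); phase: φ = -19.4°.

|H| = 0.9434 (-0.5 dB), φ = -19.4°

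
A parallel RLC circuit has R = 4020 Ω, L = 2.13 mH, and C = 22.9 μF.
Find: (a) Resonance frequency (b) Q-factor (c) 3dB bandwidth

Step 1 — Resonance: ω₀ = 1/√(LC) = 1/√(0.00213·2.29e-05) = 4528 rad/s.
Step 2 — f₀ = ω₀/(2π) = 720.6 Hz.
Step 3 — Parallel Q: Q = R/(ω₀L) = 4020/(4528·0.00213) = 416.8.
Step 4 — Bandwidth: Δω = ω₀/Q = 10.86 rad/s; BW = Δω/(2π) = 1.729 Hz.

(a) f₀ = 720.6 Hz  (b) Q = 416.8  (c) BW = 1.729 Hz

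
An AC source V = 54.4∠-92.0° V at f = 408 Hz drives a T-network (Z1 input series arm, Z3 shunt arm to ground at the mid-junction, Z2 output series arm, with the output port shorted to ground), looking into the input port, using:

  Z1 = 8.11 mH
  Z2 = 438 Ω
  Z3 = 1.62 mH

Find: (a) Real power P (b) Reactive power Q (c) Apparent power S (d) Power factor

Step 1 — Angular frequency: ω = 2π·f = 2π·408 = 2564 rad/s.
Step 2 — Component impedances:
  Z1: Z = jωL = j·2564·0.00811 = 0 + j20.79 Ω
  Z2: Z = R = 438 Ω
  Z3: Z = jωL = j·2564·0.00162 = 0 + j4.153 Ω
Step 3 — With the output port shorted to ground, the output series arm Z2 runs from the junction to ground; the shunt arm Z3 also runs from the junction to ground. They appear in parallel: Z3 || Z2 = 0.03937 + j4.153 Ω.
Step 4 — Series with input arm Z1: Z_in = Z1 + (Z3 || Z2) = 0.03937 + j24.94 Ω = 24.94∠89.9° Ω.
Step 5 — Source phasor: V = 54.4∠-92.0° V = -1.899 - j54.37 V.
Step 6 — Current: I = V / Z = -2.18 + j0.07267 A = 2.181∠178.1° A.
Step 7 — Complex power: S = V·I* = 0.1873 + j118.6 VA.
Step 8 — Real power: P = Re(S) = 0.1873 W.
Step 9 — Reactive power: Q = Im(S) = 118.6 VAR.
Step 10 — Apparent power: |S| = 118.6 VA.
Step 11 — Power factor: PF = P/|S| = 0.001579 (lagging).

(a) P = 0.1873 W  (b) Q = 118.6 VAR  (c) S = 118.6 VA  (d) PF = 0.001579 (lagging)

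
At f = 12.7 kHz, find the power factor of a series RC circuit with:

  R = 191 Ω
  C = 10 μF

Step 1 — Angular frequency: ω = 2π·f = 2π·1.27e+04 = 7.98e+04 rad/s.
Step 2 — Component impedances:
  R: Z = R = 191 Ω
  C: Z = 1/(jωC) = -j/(ω·C) = 0 - j1.253 Ω
Step 3 — Series combination: Z_total = R + C = 191 - j1.253 Ω = 191∠-0.4° Ω.
Step 4 — Power factor: PF = cos(φ) = Re(Z)/|Z| = 191/191 = 1.
Step 5 — Type: Im(Z) = -1.253 ⇒ leading (phase φ = -0.4°).

PF = 1 (leading, φ = -0.4°)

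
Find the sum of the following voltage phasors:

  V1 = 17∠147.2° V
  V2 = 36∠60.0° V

Step 1 — Convert each phasor to rectangular form:
  V1 = 17·(cos(147.2°) + j·sin(147.2°)) = -14.29 + j9.209 V
  V2 = 36·(cos(60.0°) + j·sin(60.0°)) = 18 + j31.18 V
Step 2 — Sum components: V_total = 3.71 + j40.39 V.
Step 3 — Convert to polar: |V_total| = 40.56 V, ∠V_total = 84.8°.

V_total = 40.56∠84.8° V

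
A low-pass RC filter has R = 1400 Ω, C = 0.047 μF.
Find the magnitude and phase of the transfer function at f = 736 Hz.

Step 1 — Angular frequency: ω = 2π·736 = 4624 rad/s.
Step 2 — Transfer function: H(jω) = 1/(1 + jωRC).
Step 3 — Denominator: 1 + jωRC = 1 + j·4624·1400·4.7e-08 = 1 + j0.3043.
Step 4 — H = 0.9153 - j0.2785.
Step 5 — Magnitude: |H| = 0.9567 (-0.4 dB); phase: φ = -16.9°.

|H| = 0.9567 (-0.4 dB), φ = -16.9°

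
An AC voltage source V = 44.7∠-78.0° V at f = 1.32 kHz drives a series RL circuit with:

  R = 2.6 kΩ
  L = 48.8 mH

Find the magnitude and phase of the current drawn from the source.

Step 1 — Angular frequency: ω = 2π·f = 2π·1320 = 8294 rad/s.
Step 2 — Component impedances:
  R: Z = R = 2600 Ω
  L: Z = jωL = j·8294·0.0488 = 0 + j404.7 Ω
Step 3 — Series combination: Z_total = R + L = 2600 + j404.7 Ω = 2631∠8.8° Ω.
Step 4 — Source phasor: V = 44.7∠-78.0° V = 9.294 - j43.72 V.
Step 5 — Ohm's law: I = V / Z_total = (9.294 - j43.72) / (2600 + j404.7) = 0.000934 - j0.01696 A.
Step 6 — Convert to polar: |I| = 0.01699 A, ∠I = -86.8°.

I = 0.01699∠-86.8° A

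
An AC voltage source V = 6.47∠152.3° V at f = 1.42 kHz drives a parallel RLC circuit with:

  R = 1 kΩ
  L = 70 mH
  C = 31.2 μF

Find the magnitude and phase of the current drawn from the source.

Step 1 — Angular frequency: ω = 2π·f = 2π·1420 = 8922 rad/s.
Step 2 — Component impedances:
  R: Z = R = 1000 Ω
  L: Z = jωL = j·8922·0.07 = 0 + j624.5 Ω
  C: Z = 1/(jωC) = -j/(ω·C) = 0 - j3.592 Ω
Step 3 — Parallel combination: 1/Z_total = 1/R + 1/L + 1/C; Z_total = 0.01305 - j3.613 Ω = 3.613∠-89.8° Ω.
Step 4 — Source phasor: V = 6.47∠152.3° V = -5.728 + j3.008 V.
Step 5 — Ohm's law: I = V / Z_total = (-5.728 + j3.008) / (0.01305 - j3.613) = -0.8381 - j1.582 A.
Step 6 — Convert to polar: |I| = 1.791 A, ∠I = -117.9°.

I = 1.791∠-117.9° A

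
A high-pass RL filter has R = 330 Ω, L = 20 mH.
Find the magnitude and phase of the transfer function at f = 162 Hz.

Step 1 — Angular frequency: ω = 2π·162 = 1018 rad/s.
Step 2 — Transfer function: H(jω) = jωL/(R + jωL).
Step 3 — Numerator jωL = j·20.36; denominator R + jωL = 330 + j20.36.
Step 4 — H = 0.003791 + j0.06146.
Step 5 — Magnitude: |H| = 0.06157 (-24.2 dB); phase: φ = 86.5°.

|H| = 0.06157 (-24.2 dB), φ = 86.5°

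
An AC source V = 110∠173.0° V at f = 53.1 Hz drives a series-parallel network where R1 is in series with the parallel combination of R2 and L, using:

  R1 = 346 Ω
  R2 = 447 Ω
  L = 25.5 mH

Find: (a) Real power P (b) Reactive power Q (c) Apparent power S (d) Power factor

Step 1 — Angular frequency: ω = 2π·f = 2π·53.1 = 333.6 rad/s.
Step 2 — Component impedances:
  R1: Z = R = 346 Ω
  R2: Z = R = 447 Ω
  L: Z = jωL = j·333.6·0.0255 = 0 + j8.508 Ω
Step 3 — Parallel branch: R2 || L = 1/(1/R2 + 1/L) = 0.1619 + j8.505 Ω.
Step 4 — Series with R1: Z_total = R1 + (R2 || L) = 346.2 + j8.505 Ω = 346.3∠1.4° Ω.
Step 5 — Source phasor: V = 110∠173.0° V = -109.2 + j13.41 V.
Step 6 — Current: I = V / Z = -0.3143 + j0.04645 A = 0.3177∠171.6° A.
Step 7 — Complex power: S = V·I* = 34.93 + j0.8583 VA.
Step 8 — Real power: P = Re(S) = 34.93 W.
Step 9 — Reactive power: Q = Im(S) = 0.8583 VAR.
Step 10 — Apparent power: |S| = 34.94 VA.
Step 11 — Power factor: PF = P/|S| = 0.9997 (lagging).

(a) P = 34.93 W  (b) Q = 0.8583 VAR  (c) S = 34.94 VA  (d) PF = 0.9997 (lagging)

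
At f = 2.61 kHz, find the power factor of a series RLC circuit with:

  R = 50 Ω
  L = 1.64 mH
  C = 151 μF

Step 1 — Angular frequency: ω = 2π·f = 2π·2610 = 1.64e+04 rad/s.
Step 2 — Component impedances:
  R: Z = R = 50 Ω
  L: Z = jωL = j·1.64e+04·0.00164 = 0 + j26.89 Ω
  C: Z = 1/(jωC) = -j/(ω·C) = 0 - j0.4038 Ω
Step 3 — Series combination: Z_total = R + L + C = 50 + j26.49 Ω = 56.58∠27.9° Ω.
Step 4 — Power factor: PF = cos(φ) = Re(Z)/|Z| = 50/56.584 = 0.8836.
Step 5 — Type: Im(Z) = 26.49 ⇒ lagging (phase φ = 27.9°).

PF = 0.8836 (lagging, φ = 27.9°)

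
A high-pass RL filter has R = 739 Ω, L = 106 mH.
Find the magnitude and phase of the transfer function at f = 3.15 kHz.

Step 1 — Angular frequency: ω = 2π·3150 = 1.979e+04 rad/s.
Step 2 — Transfer function: H(jω) = jωL/(R + jωL).
Step 3 — Numerator jωL = j·2098; denominator R + jωL = 739 + j2098.
Step 4 — H = 0.8896 + j0.3134.
Step 5 — Magnitude: |H| = 0.9432 (-0.5 dB); phase: φ = 19.4°.

|H| = 0.9432 (-0.5 dB), φ = 19.4°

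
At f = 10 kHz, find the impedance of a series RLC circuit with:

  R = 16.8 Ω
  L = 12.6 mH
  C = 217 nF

Step 1 — Angular frequency: ω = 2π·f = 2π·1e+04 = 6.283e+04 rad/s.
Step 2 — Component impedances:
  R: Z = R = 16.8 Ω
  L: Z = jωL = j·6.283e+04·0.0126 = 0 + j791.7 Ω
  C: Z = 1/(jωC) = -j/(ω·C) = 0 - j73.34 Ω
Step 3 — Series combination: Z_total = R + L + C = 16.8 + j718.3 Ω = 718.5∠88.7° Ω.

Z = 16.8 + j718.3 Ω = 718.5∠88.7° Ω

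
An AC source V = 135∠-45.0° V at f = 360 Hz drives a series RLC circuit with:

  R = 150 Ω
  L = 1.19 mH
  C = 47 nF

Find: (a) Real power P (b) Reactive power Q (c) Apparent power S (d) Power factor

Step 1 — Angular frequency: ω = 2π·f = 2π·360 = 2262 rad/s.
Step 2 — Component impedances:
  R: Z = R = 150 Ω
  L: Z = jωL = j·2262·0.00119 = 0 + j2.692 Ω
  C: Z = 1/(jωC) = -j/(ω·C) = 0 - j9406 Ω
Step 3 — Series combination: Z_total = R + L + C = 150 - j9404 Ω = 9405∠-89.1° Ω.
Step 4 — Source phasor: V = 135∠-45.0° V = 95.46 - j95.46 V.
Step 5 — Current: I = V / Z = 0.01031 + j0.009987 A = 0.01435∠44.1° A.
Step 6 — Complex power: S = V·I* = 0.03091 - j1.938 VA.
Step 7 — Real power: P = Re(S) = 0.03091 W.
Step 8 — Reactive power: Q = Im(S) = -1.938 VAR.
Step 9 — Apparent power: |S| = 1.938 VA.
Step 10 — Power factor: PF = P/|S| = 0.01595 (leading).

(a) P = 0.03091 W  (b) Q = -1.938 VAR  (c) S = 1.938 VA  (d) PF = 0.01595 (leading)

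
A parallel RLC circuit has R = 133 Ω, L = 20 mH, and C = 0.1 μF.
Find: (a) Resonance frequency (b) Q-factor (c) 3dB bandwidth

Step 1 — Resonance: ω₀ = 1/√(LC) = 1/√(0.02·1e-07) = 2.236e+04 rad/s.
Step 2 — f₀ = ω₀/(2π) = 3559 Hz.
Step 3 — Parallel Q: Q = R/(ω₀L) = 133/(2.236e+04·0.02) = 0.2974.
Step 4 — Bandwidth: Δω = ω₀/Q = 7.519e+04 rad/s; BW = Δω/(2π) = 1.197e+04 Hz.

(a) f₀ = 3559 Hz  (b) Q = 0.2974  (c) BW = 1.197e+04 Hz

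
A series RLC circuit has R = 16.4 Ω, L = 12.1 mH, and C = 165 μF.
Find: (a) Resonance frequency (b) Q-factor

Step 1 — Resonance condition Im(Z)=0 gives ω₀ = 1/√(LC).
Step 2 — ω₀ = 1/√(0.0121·0.000165) = 707.7 rad/s.
Step 3 — f₀ = ω₀/(2π) = 112.6 Hz.
Step 4 — Series Q: Q = ω₀L/R = 707.7·0.0121/16.4 = 0.5222.

(a) f₀ = 112.6 Hz  (b) Q = 0.5222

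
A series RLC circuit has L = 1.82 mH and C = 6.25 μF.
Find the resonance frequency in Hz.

Step 1 — Resonance condition Im(Z)=0 gives ω₀ = 1/√(LC).
Step 2 — ω₀ = 1/√(0.00182·6.25e-06) = 9376 rad/s.
Step 3 — f₀ = ω₀/(2π) = 1492 Hz.

f₀ = 1492 Hz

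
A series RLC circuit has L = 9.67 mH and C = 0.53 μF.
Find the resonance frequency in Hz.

Step 1 — Resonance condition Im(Z)=0 gives ω₀ = 1/√(LC).
Step 2 — ω₀ = 1/√(0.00967·5.3e-07) = 1.397e+04 rad/s.
Step 3 — f₀ = ω₀/(2π) = 2223 Hz.

f₀ = 2223 Hz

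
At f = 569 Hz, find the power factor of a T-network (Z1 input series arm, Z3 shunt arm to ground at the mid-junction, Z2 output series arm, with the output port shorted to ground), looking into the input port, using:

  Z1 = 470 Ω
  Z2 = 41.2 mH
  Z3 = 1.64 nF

Step 1 — Angular frequency: ω = 2π·f = 2π·569 = 3575 rad/s.
Step 2 — Component impedances:
  Z1: Z = R = 470 Ω
  Z2: Z = jωL = j·3575·0.0412 = 0 + j147.3 Ω
  Z3: Z = 1/(jωC) = -j/(ω·C) = 0 - j1.706e+05 Ω
Step 3 — With the output port shorted to ground, the output series arm Z2 runs from the junction to ground; the shunt arm Z3 also runs from the junction to ground. They appear in parallel: Z3 || Z2 = 0 + j147.4 Ω.
Step 4 — Series with input arm Z1: Z_in = Z1 + (Z3 || Z2) = 470 + j147.4 Ω = 492.6∠17.4° Ω.
Step 5 — Power factor: PF = cos(φ) = Re(Z)/|Z| = 470/492.58 = 0.9542.
Step 6 — Type: Im(Z) = 147.4 ⇒ lagging (phase φ = 17.4°).

PF = 0.9542 (lagging, φ = 17.4°)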